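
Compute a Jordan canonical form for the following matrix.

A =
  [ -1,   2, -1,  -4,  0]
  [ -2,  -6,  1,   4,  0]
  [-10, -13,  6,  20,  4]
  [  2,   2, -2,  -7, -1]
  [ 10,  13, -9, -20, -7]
J_3(-3) ⊕ J_2(-3)

The characteristic polynomial is
  det(x·I − A) = x^5 + 15*x^4 + 90*x^3 + 270*x^2 + 405*x + 243 = (x + 3)^5

Eigenvalues and multiplicities (the geometric multiplicity of λ is n − rank(A − λI), which equals the number of Jordan blocks for λ):
  λ = -3: algebraic multiplicity = 5, geometric multiplicity = 2

Determining the block sizes for each eigenvalue:
  λ = -3: with am = 5 and gm = 2, the partition is not yet determined (e.g. several partitions of 5 into 2 parts exist). Let N = A − (-3)·I. Computing rank(N^1) = 3, rank(N^2) = 1, rank(N^3) = 0; the number of blocks of size ≥ j is rank(N^{j−1}) − rank(N^j), giving [2, 2, 1]. So we have 1 block(s) of size 3, 1 block(s) of size 2 → block sizes [3, 2]

Assembling the blocks gives a Jordan form
J =
  [-3,  1,  0,  0,  0]
  [ 0, -3,  1,  0,  0]
  [ 0,  0, -3,  0,  0]
  [ 0,  0,  0, -3,  1]
  [ 0,  0,  0,  0, -3]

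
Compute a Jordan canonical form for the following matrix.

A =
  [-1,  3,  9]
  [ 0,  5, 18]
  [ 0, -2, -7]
J_2(-1) ⊕ J_1(-1)

The characteristic polynomial is
  det(x·I − A) = x^3 + 3*x^2 + 3*x + 1 = (x + 1)^3

Eigenvalues and multiplicities (the geometric multiplicity of λ is n − rank(A − λI), which equals the number of Jordan blocks for λ):
  λ = -1: algebraic multiplicity = 3, geometric multiplicity = 2

Determining the block sizes for each eigenvalue:
  λ = -1: 2 blocks summing to 3 forces exactly one block of size 2 and the rest size 1 → block sizes [2, 1]

Assembling the blocks gives a Jordan form
J =
  [-1,  1,  0]
  [ 0, -1,  0]
  [ 0,  0, -1]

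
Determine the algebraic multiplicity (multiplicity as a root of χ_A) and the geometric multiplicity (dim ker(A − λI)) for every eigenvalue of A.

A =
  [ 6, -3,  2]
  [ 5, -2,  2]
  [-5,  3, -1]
λ = 1: alg = 3, geom = 2

Step 1 — factor the characteristic polynomial to read off the algebraic multiplicities:
  χ_A(x) = (x - 1)^3

Step 2 — compute geometric multiplicities via the rank-nullity identity g(λ) = n − rank(A − λI):
  rank(A − (1)·I) = 1, so dim ker(A − (1)·I) = n − 1 = 2

Summary:
  λ = 1: algebraic multiplicity = 3, geometric multiplicity = 2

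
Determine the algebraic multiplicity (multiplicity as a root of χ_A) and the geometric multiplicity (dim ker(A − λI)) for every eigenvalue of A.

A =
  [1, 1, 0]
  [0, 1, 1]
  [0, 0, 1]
λ = 1: alg = 3, geom = 1

Step 1 — factor the characteristic polynomial to read off the algebraic multiplicities:
  χ_A(x) = (x - 1)^3

Step 2 — compute geometric multiplicities via the rank-nullity identity g(λ) = n − rank(A − λI):
  rank(A − (1)·I) = 2, so dim ker(A − (1)·I) = n − 2 = 1

Summary:
  λ = 1: algebraic multiplicity = 3, geometric multiplicity = 1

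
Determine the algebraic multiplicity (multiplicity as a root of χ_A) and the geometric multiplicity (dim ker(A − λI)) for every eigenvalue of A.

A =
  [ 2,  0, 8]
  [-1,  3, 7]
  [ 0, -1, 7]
λ = 4: alg = 3, geom = 1

Step 1 — factor the characteristic polynomial to read off the algebraic multiplicities:
  χ_A(x) = (x - 4)^3

Step 2 — compute geometric multiplicities via the rank-nullity identity g(λ) = n − rank(A − λI):
  rank(A − (4)·I) = 2, so dim ker(A − (4)·I) = n − 2 = 1

Summary:
  λ = 4: algebraic multiplicity = 3, geometric multiplicity = 1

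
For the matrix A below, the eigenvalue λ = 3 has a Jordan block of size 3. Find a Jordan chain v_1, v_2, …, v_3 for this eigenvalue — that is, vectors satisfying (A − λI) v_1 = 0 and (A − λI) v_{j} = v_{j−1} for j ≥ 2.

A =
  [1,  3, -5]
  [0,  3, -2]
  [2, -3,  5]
A Jordan chain for λ = 3 of length 3:
v_1 = (-6, -4, 0)ᵀ
v_2 = (-2, 0, 2)ᵀ
v_3 = (1, 0, 0)ᵀ

Let N = A − (3)·I. We want v_3 with N^3 v_3 = 0 but N^2 v_3 ≠ 0; then v_{j-1} := N · v_j for j = 3, …, 2.

Pick v_3 = (1, 0, 0)ᵀ.
Then v_2 = N · v_3 = (-2, 0, 2)ᵀ.
Then v_1 = N · v_2 = (-6, -4, 0)ᵀ.

Sanity check: (A − (3)·I) v_1 = (0, 0, 0)ᵀ = 0. ✓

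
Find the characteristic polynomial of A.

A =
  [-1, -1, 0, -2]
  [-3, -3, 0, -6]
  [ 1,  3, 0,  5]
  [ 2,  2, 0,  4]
x^4

Expanding det(x·I − A) (e.g. by cofactor expansion or by noting that A is similar to its Jordan form J, which has the same characteristic polynomial as A) gives
  χ_A(x) = x^4
which factors as x^4. The eigenvalues (with algebraic multiplicities) are λ = 0 with multiplicity 4.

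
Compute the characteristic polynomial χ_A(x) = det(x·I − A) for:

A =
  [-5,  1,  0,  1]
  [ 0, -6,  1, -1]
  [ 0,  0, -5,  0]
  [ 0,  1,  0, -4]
x^4 + 20*x^3 + 150*x^2 + 500*x + 625

Expanding det(x·I − A) (e.g. by cofactor expansion or by noting that A is similar to its Jordan form J, which has the same characteristic polynomial as A) gives
  χ_A(x) = x^4 + 20*x^3 + 150*x^2 + 500*x + 625
which factors as (x + 5)^4. The eigenvalues (with algebraic multiplicities) are λ = -5 with multiplicity 4.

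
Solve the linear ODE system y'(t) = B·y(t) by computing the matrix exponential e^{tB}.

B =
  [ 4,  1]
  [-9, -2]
e^{tB} =
  [3*t*exp(t) + exp(t), t*exp(t)]
  [-9*t*exp(t), -3*t*exp(t) + exp(t)]

Strategy: write B = P · J · P⁻¹ where J is a Jordan canonical form, so e^{tB} = P · e^{tJ} · P⁻¹, and e^{tJ} can be computed block-by-block.

B has Jordan form
J =
  [1, 1]
  [0, 1]
(up to reordering of blocks).

Per-block formulas:
  For a 2×2 Jordan block J_2(1): exp(t · J_2(1)) = e^(1t)·(I + t·N), where N is the 2×2 nilpotent shift.

After assembling e^{tJ} and conjugating by P, we get:

e^{tB} =
  [3*t*exp(t) + exp(t), t*exp(t)]
  [-9*t*exp(t), -3*t*exp(t) + exp(t)]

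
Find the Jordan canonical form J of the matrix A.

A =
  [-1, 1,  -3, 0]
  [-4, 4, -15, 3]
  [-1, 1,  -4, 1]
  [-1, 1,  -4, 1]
J_2(0) ⊕ J_2(0)

The characteristic polynomial is
  det(x·I − A) = x^4

Eigenvalues and multiplicities (the geometric multiplicity of λ is n − rank(A − λI), which equals the number of Jordan blocks for λ):
  λ = 0: algebraic multiplicity = 4, geometric multiplicity = 2

Determining the block sizes for each eigenvalue:
  λ = 0: with am = 4 and gm = 2, the partition is not yet determined (e.g. several partitions of 4 into 2 parts exist). Let N = A − (0)·I. Computing rank(N^1) = 2, rank(N^2) = 0; the number of blocks of size ≥ j is rank(N^{j−1}) − rank(N^j), giving [2, 2]. So we have 2 block(s) of size 2 → block sizes [2, 2]

Assembling the blocks gives a Jordan form
J =
  [0, 1, 0, 0]
  [0, 0, 0, 0]
  [0, 0, 0, 1]
  [0, 0, 0, 0]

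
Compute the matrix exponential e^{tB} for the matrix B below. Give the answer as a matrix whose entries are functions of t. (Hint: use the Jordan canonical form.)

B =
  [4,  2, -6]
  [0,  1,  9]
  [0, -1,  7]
e^{tB} =
  [exp(4*t), 2*t*exp(4*t), -6*t*exp(4*t)]
  [0, -3*t*exp(4*t) + exp(4*t), 9*t*exp(4*t)]
  [0, -t*exp(4*t), 3*t*exp(4*t) + exp(4*t)]

Strategy: write B = P · J · P⁻¹ where J is a Jordan canonical form, so e^{tB} = P · e^{tJ} · P⁻¹, and e^{tJ} can be computed block-by-block.

B has Jordan form
J =
  [4, 1, 0]
  [0, 4, 0]
  [0, 0, 4]
(up to reordering of blocks).

Per-block formulas:
  For a 2×2 Jordan block J_2(4): exp(t · J_2(4)) = e^(4t)·(I + t·N), where N is the 2×2 nilpotent shift.
  For a 1×1 block at λ = 4: exp(t · [4]) = [e^(4t)].

After assembling e^{tJ} and conjugating by P, we get:

e^{tB} =
  [exp(4*t), 2*t*exp(4*t), -6*t*exp(4*t)]
  [0, -3*t*exp(4*t) + exp(4*t), 9*t*exp(4*t)]
  [0, -t*exp(4*t), 3*t*exp(4*t) + exp(4*t)]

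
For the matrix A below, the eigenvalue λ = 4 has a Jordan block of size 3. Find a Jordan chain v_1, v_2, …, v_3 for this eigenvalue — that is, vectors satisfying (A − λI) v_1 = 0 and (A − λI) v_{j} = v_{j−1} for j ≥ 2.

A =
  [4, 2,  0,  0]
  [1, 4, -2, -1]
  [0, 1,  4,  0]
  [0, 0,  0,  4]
A Jordan chain for λ = 4 of length 3:
v_1 = (2, 0, 1, 0)ᵀ
v_2 = (0, 1, 0, 0)ᵀ
v_3 = (1, 0, 0, 0)ᵀ

Let N = A − (4)·I. We want v_3 with N^3 v_3 = 0 but N^2 v_3 ≠ 0; then v_{j-1} := N · v_j for j = 3, …, 2.

Pick v_3 = (1, 0, 0, 0)ᵀ.
Then v_2 = N · v_3 = (0, 1, 0, 0)ᵀ.
Then v_1 = N · v_2 = (2, 0, 1, 0)ᵀ.

Sanity check: (A − (4)·I) v_1 = (0, 0, 0, 0)ᵀ = 0. ✓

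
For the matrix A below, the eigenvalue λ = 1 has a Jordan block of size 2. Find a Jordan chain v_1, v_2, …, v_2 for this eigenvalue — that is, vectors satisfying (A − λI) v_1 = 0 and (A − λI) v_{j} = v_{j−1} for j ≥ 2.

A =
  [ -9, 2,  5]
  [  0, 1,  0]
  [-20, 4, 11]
A Jordan chain for λ = 1 of length 2:
v_1 = (-10, 0, -20)ᵀ
v_2 = (1, 0, 0)ᵀ

Let N = A − (1)·I. We want v_2 with N^2 v_2 = 0 but N^1 v_2 ≠ 0; then v_{j-1} := N · v_j for j = 2, …, 2.

Pick v_2 = (1, 0, 0)ᵀ.
Then v_1 = N · v_2 = (-10, 0, -20)ᵀ.

Sanity check: (A − (1)·I) v_1 = (0, 0, 0)ᵀ = 0. ✓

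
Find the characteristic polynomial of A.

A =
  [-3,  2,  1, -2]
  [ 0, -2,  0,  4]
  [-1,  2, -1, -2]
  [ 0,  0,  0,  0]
x^4 + 6*x^3 + 12*x^2 + 8*x

Expanding det(x·I − A) (e.g. by cofactor expansion or by noting that A is similar to its Jordan form J, which has the same characteristic polynomial as A) gives
  χ_A(x) = x^4 + 6*x^3 + 12*x^2 + 8*x
which factors as x*(x + 2)^3. The eigenvalues (with algebraic multiplicities) are λ = -2 with multiplicity 3, λ = 0 with multiplicity 1.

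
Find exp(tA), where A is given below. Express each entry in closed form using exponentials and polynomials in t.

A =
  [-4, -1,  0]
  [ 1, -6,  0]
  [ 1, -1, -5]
e^{tA} =
  [t*exp(-5*t) + exp(-5*t), -t*exp(-5*t), 0]
  [t*exp(-5*t), -t*exp(-5*t) + exp(-5*t), 0]
  [t*exp(-5*t), -t*exp(-5*t), exp(-5*t)]

Strategy: write A = P · J · P⁻¹ where J is a Jordan canonical form, so e^{tA} = P · e^{tJ} · P⁻¹, and e^{tJ} can be computed block-by-block.

A has Jordan form
J =
  [-5,  1,  0]
  [ 0, -5,  0]
  [ 0,  0, -5]
(up to reordering of blocks).

Per-block formulas:
  For a 2×2 Jordan block J_2(-5): exp(t · J_2(-5)) = e^(-5t)·(I + t·N), where N is the 2×2 nilpotent shift.
  For a 1×1 block at λ = -5: exp(t · [-5]) = [e^(-5t)].

After assembling e^{tJ} and conjugating by P, we get:

e^{tA} =
  [t*exp(-5*t) + exp(-5*t), -t*exp(-5*t), 0]
  [t*exp(-5*t), -t*exp(-5*t) + exp(-5*t), 0]
  [t*exp(-5*t), -t*exp(-5*t), exp(-5*t)]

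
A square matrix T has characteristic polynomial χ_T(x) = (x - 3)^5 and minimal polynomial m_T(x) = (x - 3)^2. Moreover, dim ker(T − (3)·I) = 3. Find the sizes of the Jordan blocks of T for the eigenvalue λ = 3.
Block sizes for λ = 3: [2, 2, 1]

Step 1 — from the characteristic polynomial, algebraic multiplicity of λ = 3 is 5. From dim ker(T − (3)·I) = 3, there are exactly 3 Jordan blocks for λ = 3.
Step 2 — from the minimal polynomial, the factor (x − 3)^2 tells us the largest block for λ = 3 has size 2.
Step 3 — with total size 5, 3 blocks, and largest block 2, the block sizes (in nonincreasing order) are [2, 2, 1].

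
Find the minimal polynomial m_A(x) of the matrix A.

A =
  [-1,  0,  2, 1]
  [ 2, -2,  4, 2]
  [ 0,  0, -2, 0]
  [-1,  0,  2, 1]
x^3 + 2*x^2

The characteristic polynomial is χ_A(x) = x^2*(x + 2)^2, so the eigenvalues are known. The minimal polynomial is
  m_A(x) = Π_λ (x − λ)^{k_λ}
where k_λ is the size of the *largest* Jordan block for λ (equivalently, the smallest k with (A − λI)^k v = 0 for every generalised eigenvector v of λ).

  λ = -2: largest Jordan block has size 1, contributing (x + 2)
  λ = 0: largest Jordan block has size 2, contributing (x − 0)^2

So m_A(x) = x^2*(x + 2) = x^3 + 2*x^2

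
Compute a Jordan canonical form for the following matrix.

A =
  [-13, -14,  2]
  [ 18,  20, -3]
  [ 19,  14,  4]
J_1(-1) ⊕ J_2(6)

The characteristic polynomial is
  det(x·I − A) = x^3 - 11*x^2 + 24*x + 36 = (x - 6)^2*(x + 1)

Eigenvalues and multiplicities (the geometric multiplicity of λ is n − rank(A − λI), which equals the number of Jordan blocks for λ):
  λ = -1: algebraic multiplicity = 1, geometric multiplicity = 1
  λ = 6: algebraic multiplicity = 2, geometric multiplicity = 1

Determining the block sizes for each eigenvalue:
  λ = -1: one block (gm = 1), so the single block has size am = 1 → block sizes [1]
  λ = 6: one block (gm = 1), so the single block has size am = 2 → block sizes [2]

Assembling the blocks gives a Jordan form
J =
  [-1, 0, 0]
  [ 0, 6, 1]
  [ 0, 0, 6]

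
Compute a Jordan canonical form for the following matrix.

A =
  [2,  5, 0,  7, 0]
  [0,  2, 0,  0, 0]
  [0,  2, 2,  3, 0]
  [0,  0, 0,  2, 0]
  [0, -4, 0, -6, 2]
J_2(2) ⊕ J_2(2) ⊕ J_1(2)

The characteristic polynomial is
  det(x·I − A) = x^5 - 10*x^4 + 40*x^3 - 80*x^2 + 80*x - 32 = (x - 2)^5

Eigenvalues and multiplicities (the geometric multiplicity of λ is n − rank(A − λI), which equals the number of Jordan blocks for λ):
  λ = 2: algebraic multiplicity = 5, geometric multiplicity = 3

Determining the block sizes for each eigenvalue:
  λ = 2: with am = 5 and gm = 3, the partition is not yet determined (e.g. several partitions of 5 into 3 parts exist). Let N = A − (2)·I. Computing rank(N^1) = 2, rank(N^2) = 0; the number of blocks of size ≥ j is rank(N^{j−1}) − rank(N^j), giving [3, 2]. So we have 2 block(s) of size 2, 1 block(s) of size 1 → block sizes [2, 2, 1]

Assembling the blocks gives a Jordan form
J =
  [2, 1, 0, 0, 0]
  [0, 2, 0, 0, 0]
  [0, 0, 2, 1, 0]
  [0, 0, 0, 2, 0]
  [0, 0, 0, 0, 2]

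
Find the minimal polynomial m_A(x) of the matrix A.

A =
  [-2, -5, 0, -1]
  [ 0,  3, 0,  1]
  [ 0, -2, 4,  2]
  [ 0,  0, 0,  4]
x^3 - 5*x^2 - 2*x + 24

The characteristic polynomial is χ_A(x) = (x - 4)^2*(x - 3)*(x + 2), so the eigenvalues are known. The minimal polynomial is
  m_A(x) = Π_λ (x − λ)^{k_λ}
where k_λ is the size of the *largest* Jordan block for λ (equivalently, the smallest k with (A − λI)^k v = 0 for every generalised eigenvector v of λ).

  λ = -2: largest Jordan block has size 1, contributing (x + 2)
  λ = 3: largest Jordan block has size 1, contributing (x − 3)
  λ = 4: largest Jordan block has size 1, contributing (x − 4)

So m_A(x) = (x - 4)*(x - 3)*(x + 2) = x^3 - 5*x^2 - 2*x + 24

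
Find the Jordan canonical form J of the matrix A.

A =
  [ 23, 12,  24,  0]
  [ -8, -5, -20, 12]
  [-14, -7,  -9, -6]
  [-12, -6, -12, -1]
J_1(-1) ⊕ J_1(-1) ⊕ J_2(5)

The characteristic polynomial is
  det(x·I − A) = x^4 - 8*x^3 + 6*x^2 + 40*x + 25 = (x - 5)^2*(x + 1)^2

Eigenvalues and multiplicities (the geometric multiplicity of λ is n − rank(A − λI), which equals the number of Jordan blocks for λ):
  λ = -1: algebraic multiplicity = 2, geometric multiplicity = 2
  λ = 5: algebraic multiplicity = 2, geometric multiplicity = 1

Determining the block sizes for each eigenvalue:
  λ = -1: gm = am = 2, so every block has size 1 → block sizes [1, 1]
  λ = 5: one block (gm = 1), so the single block has size am = 2 → block sizes [2]

Assembling the blocks gives a Jordan form
J =
  [-1,  0, 0, 0]
  [ 0, -1, 0, 0]
  [ 0,  0, 5, 1]
  [ 0,  0, 0, 5]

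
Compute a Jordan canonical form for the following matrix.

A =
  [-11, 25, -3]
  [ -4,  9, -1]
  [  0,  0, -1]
J_3(-1)

The characteristic polynomial is
  det(x·I − A) = x^3 + 3*x^2 + 3*x + 1 = (x + 1)^3

Eigenvalues and multiplicities (the geometric multiplicity of λ is n − rank(A − λI), which equals the number of Jordan blocks for λ):
  λ = -1: algebraic multiplicity = 3, geometric multiplicity = 1

Determining the block sizes for each eigenvalue:
  λ = -1: one block (gm = 1), so the single block has size am = 3 → block sizes [3]

Assembling the blocks gives a Jordan form
J =
  [-1,  1,  0]
  [ 0, -1,  1]
  [ 0,  0, -1]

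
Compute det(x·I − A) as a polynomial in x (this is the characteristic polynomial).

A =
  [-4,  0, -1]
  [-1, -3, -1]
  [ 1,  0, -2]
x^3 + 9*x^2 + 27*x + 27

Expanding det(x·I − A) (e.g. by cofactor expansion or by noting that A is similar to its Jordan form J, which has the same characteristic polynomial as A) gives
  χ_A(x) = x^3 + 9*x^2 + 27*x + 27
which factors as (x + 3)^3. The eigenvalues (with algebraic multiplicities) are λ = -3 with multiplicity 3.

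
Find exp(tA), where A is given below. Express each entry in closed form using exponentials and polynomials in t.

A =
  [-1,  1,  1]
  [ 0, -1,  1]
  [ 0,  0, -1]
e^{tA} =
  [exp(-t), t*exp(-t), t^2*exp(-t)/2 + t*exp(-t)]
  [0, exp(-t), t*exp(-t)]
  [0, 0, exp(-t)]

Strategy: write A = P · J · P⁻¹ where J is a Jordan canonical form, so e^{tA} = P · e^{tJ} · P⁻¹, and e^{tJ} can be computed block-by-block.

A has Jordan form
J =
  [-1,  1,  0]
  [ 0, -1,  1]
  [ 0,  0, -1]
(up to reordering of blocks).

Per-block formulas:
  For a 3×3 Jordan block J_3(-1): exp(t · J_3(-1)) = e^(-1t)·(I + t·N + (t^2/2)·N^2), where N is the 3×3 nilpotent shift.

After assembling e^{tJ} and conjugating by P, we get:

e^{tA} =
  [exp(-t), t*exp(-t), t^2*exp(-t)/2 + t*exp(-t)]
  [0, exp(-t), t*exp(-t)]
  [0, 0, exp(-t)]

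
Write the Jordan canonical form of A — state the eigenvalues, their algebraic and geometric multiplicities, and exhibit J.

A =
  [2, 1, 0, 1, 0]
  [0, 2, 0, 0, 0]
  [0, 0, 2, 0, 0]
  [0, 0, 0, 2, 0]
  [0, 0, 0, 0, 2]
J_2(2) ⊕ J_1(2) ⊕ J_1(2) ⊕ J_1(2)

The characteristic polynomial is
  det(x·I − A) = x^5 - 10*x^4 + 40*x^3 - 80*x^2 + 80*x - 32 = (x - 2)^5

Eigenvalues and multiplicities (the geometric multiplicity of λ is n − rank(A − λI), which equals the number of Jordan blocks for λ):
  λ = 2: algebraic multiplicity = 5, geometric multiplicity = 4

Determining the block sizes for each eigenvalue:
  λ = 2: 4 blocks summing to 5 forces exactly one block of size 2 and the rest size 1 → block sizes [2, 1, 1, 1]

Assembling the blocks gives a Jordan form
J =
  [2, 1, 0, 0, 0]
  [0, 2, 0, 0, 0]
  [0, 0, 2, 0, 0]
  [0, 0, 0, 2, 0]
  [0, 0, 0, 0, 2]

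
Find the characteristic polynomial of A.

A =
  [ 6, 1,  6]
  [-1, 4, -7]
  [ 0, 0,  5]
x^3 - 15*x^2 + 75*x - 125

Expanding det(x·I − A) (e.g. by cofactor expansion or by noting that A is similar to its Jordan form J, which has the same characteristic polynomial as A) gives
  χ_A(x) = x^3 - 15*x^2 + 75*x - 125
which factors as (x - 5)^3. The eigenvalues (with algebraic multiplicities) are λ = 5 with multiplicity 3.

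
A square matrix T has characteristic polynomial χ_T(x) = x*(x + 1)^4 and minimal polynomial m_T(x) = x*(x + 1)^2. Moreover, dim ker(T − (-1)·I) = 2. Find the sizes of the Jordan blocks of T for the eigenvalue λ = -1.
Block sizes for λ = -1: [2, 2]

Step 1 — from the characteristic polynomial, algebraic multiplicity of λ = -1 is 4. From dim ker(T − (-1)·I) = 2, there are exactly 2 Jordan blocks for λ = -1.
Step 2 — from the minimal polynomial, the factor (x + 1)^2 tells us the largest block for λ = -1 has size 2.
Step 3 — with total size 4, 2 blocks, and largest block 2, the block sizes (in nonincreasing order) are [2, 2].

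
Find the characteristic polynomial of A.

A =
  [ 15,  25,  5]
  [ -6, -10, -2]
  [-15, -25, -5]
x^3

Expanding det(x·I − A) (e.g. by cofactor expansion or by noting that A is similar to its Jordan form J, which has the same characteristic polynomial as A) gives
  χ_A(x) = x^3
which factors as x^3. The eigenvalues (with algebraic multiplicities) are λ = 0 with multiplicity 3.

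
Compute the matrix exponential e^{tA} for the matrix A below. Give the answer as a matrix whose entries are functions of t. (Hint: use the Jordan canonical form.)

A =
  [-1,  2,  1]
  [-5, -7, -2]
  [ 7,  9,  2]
e^{tA} =
  [-t^2*exp(-2*t) + t*exp(-2*t) + exp(-2*t), t^2*exp(-2*t)/2 + 2*t*exp(-2*t), t^2*exp(-2*t)/2 + t*exp(-2*t)]
  [3*t^2*exp(-2*t) - 5*t*exp(-2*t), -3*t^2*exp(-2*t)/2 - 5*t*exp(-2*t) + exp(-2*t), -3*t^2*exp(-2*t)/2 - 2*t*exp(-2*t)]
  [-5*t^2*exp(-2*t) + 7*t*exp(-2*t), 5*t^2*exp(-2*t)/2 + 9*t*exp(-2*t), 5*t^2*exp(-2*t)/2 + 4*t*exp(-2*t) + exp(-2*t)]

Strategy: write A = P · J · P⁻¹ where J is a Jordan canonical form, so e^{tA} = P · e^{tJ} · P⁻¹, and e^{tJ} can be computed block-by-block.

A has Jordan form
J =
  [-2,  1,  0]
  [ 0, -2,  1]
  [ 0,  0, -2]
(up to reordering of blocks).

Per-block formulas:
  For a 3×3 Jordan block J_3(-2): exp(t · J_3(-2)) = e^(-2t)·(I + t·N + (t^2/2)·N^2), where N is the 3×3 nilpotent shift.

After assembling e^{tJ} and conjugating by P, we get:

e^{tA} =
  [-t^2*exp(-2*t) + t*exp(-2*t) + exp(-2*t), t^2*exp(-2*t)/2 + 2*t*exp(-2*t), t^2*exp(-2*t)/2 + t*exp(-2*t)]
  [3*t^2*exp(-2*t) - 5*t*exp(-2*t), -3*t^2*exp(-2*t)/2 - 5*t*exp(-2*t) + exp(-2*t), -3*t^2*exp(-2*t)/2 - 2*t*exp(-2*t)]
  [-5*t^2*exp(-2*t) + 7*t*exp(-2*t), 5*t^2*exp(-2*t)/2 + 9*t*exp(-2*t), 5*t^2*exp(-2*t)/2 + 4*t*exp(-2*t) + exp(-2*t)]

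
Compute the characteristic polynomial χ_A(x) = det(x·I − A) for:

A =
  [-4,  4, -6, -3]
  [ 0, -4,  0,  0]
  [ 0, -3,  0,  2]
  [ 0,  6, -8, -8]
x^4 + 16*x^3 + 96*x^2 + 256*x + 256

Expanding det(x·I − A) (e.g. by cofactor expansion or by noting that A is similar to its Jordan form J, which has the same characteristic polynomial as A) gives
  χ_A(x) = x^4 + 16*x^3 + 96*x^2 + 256*x + 256
which factors as (x + 4)^4. The eigenvalues (with algebraic multiplicities) are λ = -4 with multiplicity 4.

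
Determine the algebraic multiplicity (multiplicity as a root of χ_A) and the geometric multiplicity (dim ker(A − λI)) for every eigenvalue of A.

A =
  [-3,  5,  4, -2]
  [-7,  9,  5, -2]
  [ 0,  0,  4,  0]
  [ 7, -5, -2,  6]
λ = 4: alg = 4, geom = 2

Step 1 — factor the characteristic polynomial to read off the algebraic multiplicities:
  χ_A(x) = (x - 4)^4

Step 2 — compute geometric multiplicities via the rank-nullity identity g(λ) = n − rank(A − λI):
  rank(A − (4)·I) = 2, so dim ker(A − (4)·I) = n − 2 = 2

Summary:
  λ = 4: algebraic multiplicity = 4, geometric multiplicity = 2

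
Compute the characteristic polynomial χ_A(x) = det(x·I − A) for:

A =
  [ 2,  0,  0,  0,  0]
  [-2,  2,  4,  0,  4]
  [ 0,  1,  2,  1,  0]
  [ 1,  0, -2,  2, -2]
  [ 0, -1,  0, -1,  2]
x^5 - 10*x^4 + 40*x^3 - 80*x^2 + 80*x - 32

Expanding det(x·I − A) (e.g. by cofactor expansion or by noting that A is similar to its Jordan form J, which has the same characteristic polynomial as A) gives
  χ_A(x) = x^5 - 10*x^4 + 40*x^3 - 80*x^2 + 80*x - 32
which factors as (x - 2)^5. The eigenvalues (with algebraic multiplicities) are λ = 2 with multiplicity 5.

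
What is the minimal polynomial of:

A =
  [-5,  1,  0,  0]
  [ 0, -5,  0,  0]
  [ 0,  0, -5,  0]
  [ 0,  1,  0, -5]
x^2 + 10*x + 25

The characteristic polynomial is χ_A(x) = (x + 5)^4, so the eigenvalues are known. The minimal polynomial is
  m_A(x) = Π_λ (x − λ)^{k_λ}
where k_λ is the size of the *largest* Jordan block for λ (equivalently, the smallest k with (A − λI)^k v = 0 for every generalised eigenvector v of λ).

  λ = -5: largest Jordan block has size 2, contributing (x + 5)^2

So m_A(x) = (x + 5)^2 = x^2 + 10*x + 25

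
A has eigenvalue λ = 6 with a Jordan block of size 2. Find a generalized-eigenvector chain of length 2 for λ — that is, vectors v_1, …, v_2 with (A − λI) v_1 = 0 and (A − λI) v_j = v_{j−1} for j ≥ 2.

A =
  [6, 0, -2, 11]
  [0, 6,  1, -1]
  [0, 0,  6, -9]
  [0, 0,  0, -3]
A Jordan chain for λ = 6 of length 2:
v_1 = (-2, 1, 0, 0)ᵀ
v_2 = (0, 0, 1, 0)ᵀ

Let N = A − (6)·I. We want v_2 with N^2 v_2 = 0 but N^1 v_2 ≠ 0; then v_{j-1} := N · v_j for j = 2, …, 2.

Pick v_2 = (0, 0, 1, 0)ᵀ.
Then v_1 = N · v_2 = (-2, 1, 0, 0)ᵀ.

Sanity check: (A − (6)·I) v_1 = (0, 0, 0, 0)ᵀ = 0. ✓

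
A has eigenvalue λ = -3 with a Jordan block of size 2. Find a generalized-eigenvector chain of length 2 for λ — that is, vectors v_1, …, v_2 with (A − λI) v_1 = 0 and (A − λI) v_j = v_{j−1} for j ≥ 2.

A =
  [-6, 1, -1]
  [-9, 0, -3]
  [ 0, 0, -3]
A Jordan chain for λ = -3 of length 2:
v_1 = (-3, -9, 0)ᵀ
v_2 = (1, 0, 0)ᵀ

Let N = A − (-3)·I. We want v_2 with N^2 v_2 = 0 but N^1 v_2 ≠ 0; then v_{j-1} := N · v_j for j = 2, …, 2.

Pick v_2 = (1, 0, 0)ᵀ.
Then v_1 = N · v_2 = (-3, -9, 0)ᵀ.

Sanity check: (A − (-3)·I) v_1 = (0, 0, 0)ᵀ = 0. ✓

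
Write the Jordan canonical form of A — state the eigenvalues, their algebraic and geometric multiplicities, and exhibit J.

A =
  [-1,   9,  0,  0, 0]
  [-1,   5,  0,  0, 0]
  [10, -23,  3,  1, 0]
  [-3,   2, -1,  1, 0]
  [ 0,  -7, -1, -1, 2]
J_2(2) ⊕ J_2(2) ⊕ J_1(2)

The characteristic polynomial is
  det(x·I − A) = x^5 - 10*x^4 + 40*x^3 - 80*x^2 + 80*x - 32 = (x - 2)^5

Eigenvalues and multiplicities (the geometric multiplicity of λ is n − rank(A − λI), which equals the number of Jordan blocks for λ):
  λ = 2: algebraic multiplicity = 5, geometric multiplicity = 3

Determining the block sizes for each eigenvalue:
  λ = 2: with am = 5 and gm = 3, the partition is not yet determined (e.g. several partitions of 5 into 3 parts exist). Let N = A − (2)·I. Computing rank(N^1) = 2, rank(N^2) = 0; the number of blocks of size ≥ j is rank(N^{j−1}) − rank(N^j), giving [3, 2]. So we have 2 block(s) of size 2, 1 block(s) of size 1 → block sizes [2, 2, 1]

Assembling the blocks gives a Jordan form
J =
  [2, 1, 0, 0, 0]
  [0, 2, 0, 0, 0]
  [0, 0, 2, 1, 0]
  [0, 0, 0, 2, 0]
  [0, 0, 0, 0, 2]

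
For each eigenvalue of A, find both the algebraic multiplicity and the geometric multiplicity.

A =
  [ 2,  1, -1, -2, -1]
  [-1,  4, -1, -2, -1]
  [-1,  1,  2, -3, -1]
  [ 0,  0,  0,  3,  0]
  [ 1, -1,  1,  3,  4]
λ = 3: alg = 5, geom = 3

Step 1 — factor the characteristic polynomial to read off the algebraic multiplicities:
  χ_A(x) = (x - 3)^5

Step 2 — compute geometric multiplicities via the rank-nullity identity g(λ) = n − rank(A − λI):
  rank(A − (3)·I) = 2, so dim ker(A − (3)·I) = n − 2 = 3

Summary:
  λ = 3: algebraic multiplicity = 5, geometric multiplicity = 3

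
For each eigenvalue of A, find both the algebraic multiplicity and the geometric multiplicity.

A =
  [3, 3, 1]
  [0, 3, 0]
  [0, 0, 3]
λ = 3: alg = 3, geom = 2

Step 1 — factor the characteristic polynomial to read off the algebraic multiplicities:
  χ_A(x) = (x - 3)^3

Step 2 — compute geometric multiplicities via the rank-nullity identity g(λ) = n − rank(A − λI):
  rank(A − (3)·I) = 1, so dim ker(A − (3)·I) = n − 1 = 2

Summary:
  λ = 3: algebraic multiplicity = 3, geometric multiplicity = 2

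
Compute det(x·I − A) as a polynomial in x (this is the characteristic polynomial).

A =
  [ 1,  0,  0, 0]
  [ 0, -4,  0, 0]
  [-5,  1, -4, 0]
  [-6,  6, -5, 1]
x^4 + 6*x^3 + x^2 - 24*x + 16

Expanding det(x·I − A) (e.g. by cofactor expansion or by noting that A is similar to its Jordan form J, which has the same characteristic polynomial as A) gives
  χ_A(x) = x^4 + 6*x^3 + x^2 - 24*x + 16
which factors as (x - 1)^2*(x + 4)^2. The eigenvalues (with algebraic multiplicities) are λ = -4 with multiplicity 2, λ = 1 with multiplicity 2.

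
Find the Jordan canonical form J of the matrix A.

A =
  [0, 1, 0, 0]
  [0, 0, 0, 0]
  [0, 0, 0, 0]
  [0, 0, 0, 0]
J_2(0) ⊕ J_1(0) ⊕ J_1(0)

The characteristic polynomial is
  det(x·I − A) = x^4

Eigenvalues and multiplicities (the geometric multiplicity of λ is n − rank(A − λI), which equals the number of Jordan blocks for λ):
  λ = 0: algebraic multiplicity = 4, geometric multiplicity = 3

Determining the block sizes for each eigenvalue:
  λ = 0: 3 blocks summing to 4 forces exactly one block of size 2 and the rest size 1 → block sizes [2, 1, 1]

Assembling the blocks gives a Jordan form
J =
  [0, 1, 0, 0]
  [0, 0, 0, 0]
  [0, 0, 0, 0]
  [0, 0, 0, 0]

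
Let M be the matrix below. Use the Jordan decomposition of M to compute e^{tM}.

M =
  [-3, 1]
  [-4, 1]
e^{tM} =
  [-2*t*exp(-t) + exp(-t), t*exp(-t)]
  [-4*t*exp(-t), 2*t*exp(-t) + exp(-t)]

Strategy: write M = P · J · P⁻¹ where J is a Jordan canonical form, so e^{tM} = P · e^{tJ} · P⁻¹, and e^{tJ} can be computed block-by-block.

M has Jordan form
J =
  [-1,  1]
  [ 0, -1]
(up to reordering of blocks).

Per-block formulas:
  For a 2×2 Jordan block J_2(-1): exp(t · J_2(-1)) = e^(-1t)·(I + t·N), where N is the 2×2 nilpotent shift.

After assembling e^{tJ} and conjugating by P, we get:

e^{tM} =
  [-2*t*exp(-t) + exp(-t), t*exp(-t)]
  [-4*t*exp(-t), 2*t*exp(-t) + exp(-t)]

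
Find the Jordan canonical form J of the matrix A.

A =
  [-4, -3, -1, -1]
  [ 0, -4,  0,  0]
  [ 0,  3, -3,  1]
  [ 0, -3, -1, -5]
J_2(-4) ⊕ J_1(-4) ⊕ J_1(-4)

The characteristic polynomial is
  det(x·I − A) = x^4 + 16*x^3 + 96*x^2 + 256*x + 256 = (x + 4)^4

Eigenvalues and multiplicities (the geometric multiplicity of λ is n − rank(A − λI), which equals the number of Jordan blocks for λ):
  λ = -4: algebraic multiplicity = 4, geometric multiplicity = 3

Determining the block sizes for each eigenvalue:
  λ = -4: 3 blocks summing to 4 forces exactly one block of size 2 and the rest size 1 → block sizes [2, 1, 1]

Assembling the blocks gives a Jordan form
J =
  [-4,  1,  0,  0]
  [ 0, -4,  0,  0]
  [ 0,  0, -4,  0]
  [ 0,  0,  0, -4]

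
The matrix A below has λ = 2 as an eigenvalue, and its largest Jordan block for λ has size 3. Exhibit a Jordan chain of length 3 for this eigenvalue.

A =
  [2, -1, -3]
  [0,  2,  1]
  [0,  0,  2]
A Jordan chain for λ = 2 of length 3:
v_1 = (-1, 0, 0)ᵀ
v_2 = (-3, 1, 0)ᵀ
v_3 = (0, 0, 1)ᵀ

Let N = A − (2)·I. We want v_3 with N^3 v_3 = 0 but N^2 v_3 ≠ 0; then v_{j-1} := N · v_j for j = 3, …, 2.

Pick v_3 = (0, 0, 1)ᵀ.
Then v_2 = N · v_3 = (-3, 1, 0)ᵀ.
Then v_1 = N · v_2 = (-1, 0, 0)ᵀ.

Sanity check: (A − (2)·I) v_1 = (0, 0, 0)ᵀ = 0. ✓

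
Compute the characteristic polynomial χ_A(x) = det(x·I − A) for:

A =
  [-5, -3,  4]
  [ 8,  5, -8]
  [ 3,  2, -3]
x^3 + 3*x^2 + 3*x + 1

Expanding det(x·I − A) (e.g. by cofactor expansion or by noting that A is similar to its Jordan form J, which has the same characteristic polynomial as A) gives
  χ_A(x) = x^3 + 3*x^2 + 3*x + 1
which factors as (x + 1)^3. The eigenvalues (with algebraic multiplicities) are λ = -1 with multiplicity 3.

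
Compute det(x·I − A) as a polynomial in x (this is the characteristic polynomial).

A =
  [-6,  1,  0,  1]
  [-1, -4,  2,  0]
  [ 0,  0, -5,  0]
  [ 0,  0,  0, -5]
x^4 + 20*x^3 + 150*x^2 + 500*x + 625

Expanding det(x·I − A) (e.g. by cofactor expansion or by noting that A is similar to its Jordan form J, which has the same characteristic polynomial as A) gives
  χ_A(x) = x^4 + 20*x^3 + 150*x^2 + 500*x + 625
which factors as (x + 5)^4. The eigenvalues (with algebraic multiplicities) are λ = -5 with multiplicity 4.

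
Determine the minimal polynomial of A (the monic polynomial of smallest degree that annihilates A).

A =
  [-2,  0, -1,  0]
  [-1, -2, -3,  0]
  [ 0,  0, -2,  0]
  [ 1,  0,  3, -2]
x^3 + 6*x^2 + 12*x + 8

The characteristic polynomial is χ_A(x) = (x + 2)^4, so the eigenvalues are known. The minimal polynomial is
  m_A(x) = Π_λ (x − λ)^{k_λ}
where k_λ is the size of the *largest* Jordan block for λ (equivalently, the smallest k with (A − λI)^k v = 0 for every generalised eigenvector v of λ).

  λ = -2: largest Jordan block has size 3, contributing (x + 2)^3

So m_A(x) = (x + 2)^3 = x^3 + 6*x^2 + 12*x + 8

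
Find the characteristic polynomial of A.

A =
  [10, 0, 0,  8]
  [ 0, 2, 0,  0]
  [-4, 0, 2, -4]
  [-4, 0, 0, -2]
x^4 - 12*x^3 + 48*x^2 - 80*x + 48

Expanding det(x·I − A) (e.g. by cofactor expansion or by noting that A is similar to its Jordan form J, which has the same characteristic polynomial as A) gives
  χ_A(x) = x^4 - 12*x^3 + 48*x^2 - 80*x + 48
which factors as (x - 6)*(x - 2)^3. The eigenvalues (with algebraic multiplicities) are λ = 2 with multiplicity 3, λ = 6 with multiplicity 1.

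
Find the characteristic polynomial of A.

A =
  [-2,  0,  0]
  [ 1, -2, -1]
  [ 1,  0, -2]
x^3 + 6*x^2 + 12*x + 8

Expanding det(x·I − A) (e.g. by cofactor expansion or by noting that A is similar to its Jordan form J, which has the same characteristic polynomial as A) gives
  χ_A(x) = x^3 + 6*x^2 + 12*x + 8
which factors as (x + 2)^3. The eigenvalues (with algebraic multiplicities) are λ = -2 with multiplicity 3.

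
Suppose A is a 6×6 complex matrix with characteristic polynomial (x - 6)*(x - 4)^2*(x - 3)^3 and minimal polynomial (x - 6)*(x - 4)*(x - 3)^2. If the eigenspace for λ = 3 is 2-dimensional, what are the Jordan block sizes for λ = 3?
Block sizes for λ = 3: [2, 1]

Step 1 — from the characteristic polynomial, algebraic multiplicity of λ = 3 is 3. From dim ker(A − (3)·I) = 2, there are exactly 2 Jordan blocks for λ = 3.
Step 2 — from the minimal polynomial, the factor (x − 3)^2 tells us the largest block for λ = 3 has size 2.
Step 3 — with total size 3, 2 blocks, and largest block 2, the block sizes (in nonincreasing order) are [2, 1].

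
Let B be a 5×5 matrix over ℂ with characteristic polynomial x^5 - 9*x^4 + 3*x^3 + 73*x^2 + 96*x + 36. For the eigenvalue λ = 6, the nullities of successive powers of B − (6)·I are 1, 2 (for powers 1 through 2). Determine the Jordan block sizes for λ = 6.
Block sizes for λ = 6: [2]

From the dimensions of kernels of powers, the number of Jordan blocks of size at least j is d_j − d_{j−1} where d_j = dim ker(N^j) (with d_0 = 0). Computing the differences gives [1, 1].
The number of blocks of size exactly k is (#blocks of size ≥ k) − (#blocks of size ≥ k + 1), so the partition is: 1 block(s) of size 2.
In nonincreasing order the block sizes are [2].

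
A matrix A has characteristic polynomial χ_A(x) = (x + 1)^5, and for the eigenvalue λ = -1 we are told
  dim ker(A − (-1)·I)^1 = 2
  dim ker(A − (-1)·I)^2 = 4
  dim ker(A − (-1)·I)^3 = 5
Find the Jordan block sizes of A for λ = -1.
Block sizes for λ = -1: [3, 2]

From the dimensions of kernels of powers, the number of Jordan blocks of size at least j is d_j − d_{j−1} where d_j = dim ker(N^j) (with d_0 = 0). Computing the differences gives [2, 2, 1].
The number of blocks of size exactly k is (#blocks of size ≥ k) − (#blocks of size ≥ k + 1), so the partition is: 1 block(s) of size 2, 1 block(s) of size 3.
In nonincreasing order the block sizes are [3, 2].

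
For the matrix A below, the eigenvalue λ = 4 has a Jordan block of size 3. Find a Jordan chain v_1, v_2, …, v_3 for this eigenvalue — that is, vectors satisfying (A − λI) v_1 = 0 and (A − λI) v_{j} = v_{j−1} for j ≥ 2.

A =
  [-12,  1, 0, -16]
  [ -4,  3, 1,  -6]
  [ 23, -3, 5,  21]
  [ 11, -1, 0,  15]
A Jordan chain for λ = 4 of length 3:
v_1 = (-1, 0, 2, 1)ᵀ
v_2 = (1, -1, -3, -1)ᵀ
v_3 = (0, 1, 0, 0)ᵀ

Let N = A − (4)·I. We want v_3 with N^3 v_3 = 0 but N^2 v_3 ≠ 0; then v_{j-1} := N · v_j for j = 3, …, 2.

Pick v_3 = (0, 1, 0, 0)ᵀ.
Then v_2 = N · v_3 = (1, -1, -3, -1)ᵀ.
Then v_1 = N · v_2 = (-1, 0, 2, 1)ᵀ.

Sanity check: (A − (4)·I) v_1 = (0, 0, 0, 0)ᵀ = 0. ✓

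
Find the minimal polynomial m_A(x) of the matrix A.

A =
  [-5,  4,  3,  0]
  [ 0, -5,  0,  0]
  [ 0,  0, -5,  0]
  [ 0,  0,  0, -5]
x^2 + 10*x + 25

The characteristic polynomial is χ_A(x) = (x + 5)^4, so the eigenvalues are known. The minimal polynomial is
  m_A(x) = Π_λ (x − λ)^{k_λ}
where k_λ is the size of the *largest* Jordan block for λ (equivalently, the smallest k with (A − λI)^k v = 0 for every generalised eigenvector v of λ).

  λ = -5: largest Jordan block has size 2, contributing (x + 5)^2

So m_A(x) = (x + 5)^2 = x^2 + 10*x + 25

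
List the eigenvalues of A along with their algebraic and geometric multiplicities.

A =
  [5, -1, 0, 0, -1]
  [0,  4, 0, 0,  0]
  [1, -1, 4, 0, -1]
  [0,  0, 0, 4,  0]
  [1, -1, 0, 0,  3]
λ = 4: alg = 5, geom = 4

Step 1 — factor the characteristic polynomial to read off the algebraic multiplicities:
  χ_A(x) = (x - 4)^5

Step 2 — compute geometric multiplicities via the rank-nullity identity g(λ) = n − rank(A − λI):
  rank(A − (4)·I) = 1, so dim ker(A − (4)·I) = n − 1 = 4

Summary:
  λ = 4: algebraic multiplicity = 5, geometric multiplicity = 4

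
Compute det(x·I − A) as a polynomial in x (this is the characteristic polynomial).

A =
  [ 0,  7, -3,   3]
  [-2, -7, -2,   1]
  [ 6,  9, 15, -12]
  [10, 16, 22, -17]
x^4 + 9*x^3 + 27*x^2 + 27*x

Expanding det(x·I − A) (e.g. by cofactor expansion or by noting that A is similar to its Jordan form J, which has the same characteristic polynomial as A) gives
  χ_A(x) = x^4 + 9*x^3 + 27*x^2 + 27*x
which factors as x*(x + 3)^3. The eigenvalues (with algebraic multiplicities) are λ = -3 with multiplicity 3, λ = 0 with multiplicity 1.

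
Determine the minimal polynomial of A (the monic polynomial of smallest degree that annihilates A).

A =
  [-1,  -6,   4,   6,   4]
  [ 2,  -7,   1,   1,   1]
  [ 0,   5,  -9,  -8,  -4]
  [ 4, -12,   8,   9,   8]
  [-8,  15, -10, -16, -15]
x^4 + 18*x^3 + 120*x^2 + 350*x + 375

The characteristic polynomial is χ_A(x) = (x + 3)*(x + 5)^4, so the eigenvalues are known. The minimal polynomial is
  m_A(x) = Π_λ (x − λ)^{k_λ}
where k_λ is the size of the *largest* Jordan block for λ (equivalently, the smallest k with (A − λI)^k v = 0 for every generalised eigenvector v of λ).

  λ = -5: largest Jordan block has size 3, contributing (x + 5)^3
  λ = -3: largest Jordan block has size 1, contributing (x + 3)

So m_A(x) = (x + 3)*(x + 5)^3 = x^4 + 18*x^3 + 120*x^2 + 350*x + 375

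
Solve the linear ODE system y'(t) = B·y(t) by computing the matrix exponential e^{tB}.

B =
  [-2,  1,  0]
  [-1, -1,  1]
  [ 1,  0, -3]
e^{tB} =
  [-t^2*exp(-2*t)/2 + exp(-2*t), t^2*exp(-2*t)/2 + t*exp(-2*t), t^2*exp(-2*t)/2]
  [-t*exp(-2*t), t*exp(-2*t) + exp(-2*t), t*exp(-2*t)]
  [-t^2*exp(-2*t)/2 + t*exp(-2*t), t^2*exp(-2*t)/2, t^2*exp(-2*t)/2 - t*exp(-2*t) + exp(-2*t)]

Strategy: write B = P · J · P⁻¹ where J is a Jordan canonical form, so e^{tB} = P · e^{tJ} · P⁻¹, and e^{tJ} can be computed block-by-block.

B has Jordan form
J =
  [-2,  1,  0]
  [ 0, -2,  1]
  [ 0,  0, -2]
(up to reordering of blocks).

Per-block formulas:
  For a 3×3 Jordan block J_3(-2): exp(t · J_3(-2)) = e^(-2t)·(I + t·N + (t^2/2)·N^2), where N is the 3×3 nilpotent shift.

After assembling e^{tJ} and conjugating by P, we get:

e^{tB} =
  [-t^2*exp(-2*t)/2 + exp(-2*t), t^2*exp(-2*t)/2 + t*exp(-2*t), t^2*exp(-2*t)/2]
  [-t*exp(-2*t), t*exp(-2*t) + exp(-2*t), t*exp(-2*t)]
  [-t^2*exp(-2*t)/2 + t*exp(-2*t), t^2*exp(-2*t)/2, t^2*exp(-2*t)/2 - t*exp(-2*t) + exp(-2*t)]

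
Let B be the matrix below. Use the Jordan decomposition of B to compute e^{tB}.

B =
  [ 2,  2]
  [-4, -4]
e^{tB} =
  [2 - exp(-2*t), 1 - exp(-2*t)]
  [-2 + 2*exp(-2*t), -1 + 2*exp(-2*t)]

Strategy: write B = P · J · P⁻¹ where J is a Jordan canonical form, so e^{tB} = P · e^{tJ} · P⁻¹, and e^{tJ} can be computed block-by-block.

B has Jordan form
J =
  [-2, 0]
  [ 0, 0]
(up to reordering of blocks).

Per-block formulas:
  For a 1×1 block at λ = 0: exp(t · [0]) = [e^(0t)].
  For a 1×1 block at λ = -2: exp(t · [-2]) = [e^(-2t)].

After assembling e^{tJ} and conjugating by P, we get:

e^{tB} =
  [2 - exp(-2*t), 1 - exp(-2*t)]
  [-2 + 2*exp(-2*t), -1 + 2*exp(-2*t)]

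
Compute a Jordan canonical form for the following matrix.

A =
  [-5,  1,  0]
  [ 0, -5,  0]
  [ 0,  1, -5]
J_2(-5) ⊕ J_1(-5)

The characteristic polynomial is
  det(x·I − A) = x^3 + 15*x^2 + 75*x + 125 = (x + 5)^3

Eigenvalues and multiplicities (the geometric multiplicity of λ is n − rank(A − λI), which equals the number of Jordan blocks for λ):
  λ = -5: algebraic multiplicity = 3, geometric multiplicity = 2

Determining the block sizes for each eigenvalue:
  λ = -5: 2 blocks summing to 3 forces exactly one block of size 2 and the rest size 1 → block sizes [2, 1]

Assembling the blocks gives a Jordan form
J =
  [-5,  1,  0]
  [ 0, -5,  0]
  [ 0,  0, -5]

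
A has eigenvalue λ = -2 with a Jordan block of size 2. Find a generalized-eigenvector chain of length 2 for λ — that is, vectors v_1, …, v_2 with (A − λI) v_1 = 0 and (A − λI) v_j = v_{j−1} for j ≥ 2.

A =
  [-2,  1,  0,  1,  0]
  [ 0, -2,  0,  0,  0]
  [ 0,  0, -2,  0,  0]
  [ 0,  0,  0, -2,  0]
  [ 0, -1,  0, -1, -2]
A Jordan chain for λ = -2 of length 2:
v_1 = (1, 0, 0, 0, -1)ᵀ
v_2 = (0, 1, 0, 0, 0)ᵀ

Let N = A − (-2)·I. We want v_2 with N^2 v_2 = 0 but N^1 v_2 ≠ 0; then v_{j-1} := N · v_j for j = 2, …, 2.

Pick v_2 = (0, 1, 0, 0, 0)ᵀ.
Then v_1 = N · v_2 = (1, 0, 0, 0, -1)ᵀ.

Sanity check: (A − (-2)·I) v_1 = (0, 0, 0, 0, 0)ᵀ = 0. ✓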